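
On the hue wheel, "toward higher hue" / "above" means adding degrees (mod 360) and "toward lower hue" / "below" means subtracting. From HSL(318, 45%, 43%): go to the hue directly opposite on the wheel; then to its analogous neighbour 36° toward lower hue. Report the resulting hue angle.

102°

318 + 180 = 498 → 498 − 360 = 138°   (complement)
138 − 36 = 102°   (analog 36° ↓)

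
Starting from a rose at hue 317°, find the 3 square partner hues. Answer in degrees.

A square tetradic scheme places four hues every 90°.
317 + 90 = 407 → 407 − 360 = 47°
317 + 180 = 497 → 497 − 360 = 137°
317 + 270 = 587 → 587 − 360 = 227°

47°, 137°, 227°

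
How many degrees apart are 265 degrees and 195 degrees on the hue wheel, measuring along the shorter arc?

|265 − 195| = 70.
70 ≤ 180, so the shorter arc is 70°.

70°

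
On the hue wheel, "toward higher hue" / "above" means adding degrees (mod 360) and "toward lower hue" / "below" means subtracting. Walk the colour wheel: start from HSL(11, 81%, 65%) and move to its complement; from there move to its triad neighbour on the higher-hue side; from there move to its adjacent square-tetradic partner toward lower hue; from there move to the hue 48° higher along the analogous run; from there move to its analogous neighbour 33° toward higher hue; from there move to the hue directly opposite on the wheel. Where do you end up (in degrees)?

11 + 180 = 191°   (complement)
191 + 120 = 311°   (triadic ↑)
311 − 90 = 221°   (square ↓)
221 + 48 = 269°   (analog 48° ↑)
269 + 33 = 302°   (analog 33° ↑)
302 + 180 = 482 → 482 − 360 = 122°   (complement)

122°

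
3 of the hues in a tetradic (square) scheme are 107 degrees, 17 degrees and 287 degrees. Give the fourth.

197°

A square tetradic scheme places four hues every 90°.
The full set through 17° is {17°, 107°, 197°, 287°}.
Given {17°, 107°, 287°}, the missing hue is 197°.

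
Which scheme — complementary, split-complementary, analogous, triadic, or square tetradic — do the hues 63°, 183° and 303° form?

triadic

Sort the hues: 63°, 183°, 303°.
Successive gaps around the wheel: 120°, 120°, 120°.
Three hues equally spaced 120° apart form a triad.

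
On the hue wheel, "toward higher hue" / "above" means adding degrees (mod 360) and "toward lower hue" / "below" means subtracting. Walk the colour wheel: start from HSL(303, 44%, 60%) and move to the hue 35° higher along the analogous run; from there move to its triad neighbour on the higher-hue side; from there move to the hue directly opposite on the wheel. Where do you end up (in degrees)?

278°

303 + 35 = 338°   (analog 35° ↑)
338 + 120 = 458 → 458 − 360 = 98°   (triadic ↑)
98 + 180 = 278°   (complement)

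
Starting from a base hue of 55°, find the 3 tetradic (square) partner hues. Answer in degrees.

145°, 235° and 325°

A square tetradic scheme places four hues every 90°.
55 + 90 = 145°
55 + 180 = 235°
55 + 270 = 325°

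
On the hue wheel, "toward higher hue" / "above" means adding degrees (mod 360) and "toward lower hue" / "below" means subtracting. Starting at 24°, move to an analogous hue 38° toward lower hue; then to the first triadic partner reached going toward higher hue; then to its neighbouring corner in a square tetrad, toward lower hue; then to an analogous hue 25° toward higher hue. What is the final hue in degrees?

−38° (analog 38° ↓): 24 − 38 = -14 → -14 + 360 = 346°
+120° (triadic ↑): 346 + 120 = 466 → 466 − 360 = 106°
−90° (square ↓): 106 − 90 = 16°
+25° (analog 25° ↑): 16 + 25 = 41°

41°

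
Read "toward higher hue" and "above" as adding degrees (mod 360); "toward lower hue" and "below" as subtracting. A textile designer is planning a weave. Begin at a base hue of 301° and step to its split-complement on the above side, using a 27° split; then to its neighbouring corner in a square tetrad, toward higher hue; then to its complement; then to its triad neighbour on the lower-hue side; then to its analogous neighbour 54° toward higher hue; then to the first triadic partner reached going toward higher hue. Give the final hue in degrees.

+207° (split-comp 27° ↑): 301 + 207 = 508 → 508 − 360 = 148°
+90° (square ↑): 148 + 90 = 238°
+180° (complement): 238 + 180 = 418 → 418 − 360 = 58°
−120° (triadic ↓): 58 − 120 = -62 → -62 + 360 = 298°
+54° (analog 54° ↑): 298 + 54 = 352°
+120° (triadic ↑): 352 + 120 = 472 → 472 − 360 = 112°

112°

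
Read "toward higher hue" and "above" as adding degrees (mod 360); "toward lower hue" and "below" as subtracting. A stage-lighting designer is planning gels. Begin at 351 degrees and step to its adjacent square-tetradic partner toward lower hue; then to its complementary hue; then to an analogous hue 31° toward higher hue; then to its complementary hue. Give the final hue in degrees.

292°

351 − 90 = 261°   (square ↓)
261 + 180 = 441 → 441 − 360 = 81°   (complement)
81 + 31 = 112°   (analog 31° ↑)
112 + 180 = 292°   (complement)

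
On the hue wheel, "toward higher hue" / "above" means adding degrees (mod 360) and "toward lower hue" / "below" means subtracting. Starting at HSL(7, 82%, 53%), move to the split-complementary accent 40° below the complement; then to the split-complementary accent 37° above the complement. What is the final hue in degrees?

7 + 140 = 147°   (split-comp 40° ↓)
147 + 217 = 364 → 364 − 360 = 4°   (split-comp 37° ↑)

4°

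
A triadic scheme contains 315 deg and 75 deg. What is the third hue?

A triad spaces three hues 120° apart.
The full set is {75°, 195°, 315°}.

195°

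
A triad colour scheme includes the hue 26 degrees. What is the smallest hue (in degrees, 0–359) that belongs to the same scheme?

26°

A triad places three hues 120° apart.
The full set through 26° is {26°, 146°, 266°}.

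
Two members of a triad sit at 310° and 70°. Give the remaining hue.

190°

A triad spaces three hues 120° apart.
The full set is {70°, 190°, 310°}.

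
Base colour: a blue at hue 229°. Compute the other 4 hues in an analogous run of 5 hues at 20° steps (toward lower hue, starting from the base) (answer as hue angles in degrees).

Analogous hues sit every 20° along the wheel.
229 − 20 = 209°
229 − 40 = 189°
229 − 60 = 169°
229 − 80 = 149°

209°, 189°, 169°, and 149°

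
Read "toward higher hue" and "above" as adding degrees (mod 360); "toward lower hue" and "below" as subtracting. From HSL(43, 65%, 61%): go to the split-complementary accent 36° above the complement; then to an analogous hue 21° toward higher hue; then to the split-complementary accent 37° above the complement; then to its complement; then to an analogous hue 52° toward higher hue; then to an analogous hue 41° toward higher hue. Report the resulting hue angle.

+216° (split-comp 36° ↑): 43 + 216 = 259°
+21° (analog 21° ↑): 259 + 21 = 280°
+217° (split-comp 37° ↑): 280 + 217 = 497 → 497 − 360 = 137°
+180° (complement): 137 + 180 = 317°
+52° (analog 52° ↑): 317 + 52 = 369 → 369 − 360 = 9°
+41° (analog 41° ↑): 9 + 41 = 50°

50°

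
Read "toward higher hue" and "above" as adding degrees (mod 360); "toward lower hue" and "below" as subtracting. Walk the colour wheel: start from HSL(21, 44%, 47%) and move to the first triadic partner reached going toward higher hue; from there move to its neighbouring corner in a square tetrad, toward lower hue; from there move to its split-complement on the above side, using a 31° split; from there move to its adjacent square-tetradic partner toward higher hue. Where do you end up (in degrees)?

21 + 120 = 141°   (triadic ↑)
141 − 90 = 51°   (square ↓)
51 + 211 = 262°   (split-comp 31° ↑)
262 + 90 = 352°   (square ↑)

352°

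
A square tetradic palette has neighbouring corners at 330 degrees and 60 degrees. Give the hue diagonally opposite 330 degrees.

A square tetradic scheme places four hues 90° apart; opposite corners are 180° apart.
330 + 180 = 510 → 510 − 360 = 150°

150°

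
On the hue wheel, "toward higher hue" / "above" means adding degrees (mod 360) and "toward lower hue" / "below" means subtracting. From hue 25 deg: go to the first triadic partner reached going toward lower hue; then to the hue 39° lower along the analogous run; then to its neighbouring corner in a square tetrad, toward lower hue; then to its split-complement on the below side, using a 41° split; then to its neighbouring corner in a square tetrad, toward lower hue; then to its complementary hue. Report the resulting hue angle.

5°

−120° (triadic ↓): 25 − 120 = -95 → -95 + 360 = 265°
−39° (analog 39° ↓): 265 − 39 = 226°
−90° (square ↓): 226 − 90 = 136°
+139° (split-comp 41° ↓): 136 + 139 = 275°
−90° (square ↓): 275 − 90 = 185°
+180° (complement): 185 + 180 = 365 → 365 − 360 = 5°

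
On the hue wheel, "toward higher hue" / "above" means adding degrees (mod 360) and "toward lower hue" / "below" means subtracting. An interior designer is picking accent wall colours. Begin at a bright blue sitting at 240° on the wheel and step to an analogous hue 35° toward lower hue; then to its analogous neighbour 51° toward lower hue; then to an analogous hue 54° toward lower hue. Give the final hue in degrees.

100°

analog 35° ↓ −35°: 240 − 35 = 205°
analog 51° ↓ −51°: 205 − 51 = 154°
analog 54° ↓ −54°: 154 − 54 = 100°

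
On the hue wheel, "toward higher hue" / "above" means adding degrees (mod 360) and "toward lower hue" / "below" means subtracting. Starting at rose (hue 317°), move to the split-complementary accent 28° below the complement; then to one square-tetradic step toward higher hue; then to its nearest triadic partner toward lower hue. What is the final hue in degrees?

317 + 152 = 469 → 469 − 360 = 109°   (split-comp 28° ↓)
109 + 90 = 199°   (square ↑)
199 − 120 = 79°   (triadic ↓)

79°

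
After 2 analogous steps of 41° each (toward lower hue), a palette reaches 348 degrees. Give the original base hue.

2 steps of 41° (toward lower hue) give a net shift of −82°.
Start = end − shift: 348 + 82 = 430 → 430 − 360 = 70°

70°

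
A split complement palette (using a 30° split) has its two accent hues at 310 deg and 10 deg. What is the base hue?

The accents sit 30° either side of the complement, so the complement is their short-arc midpoint on the wheel.
Short-arc midpoint of 310° and 10°: 340°.
Base is 180° from the complement: 340 − 180 = 160°

160°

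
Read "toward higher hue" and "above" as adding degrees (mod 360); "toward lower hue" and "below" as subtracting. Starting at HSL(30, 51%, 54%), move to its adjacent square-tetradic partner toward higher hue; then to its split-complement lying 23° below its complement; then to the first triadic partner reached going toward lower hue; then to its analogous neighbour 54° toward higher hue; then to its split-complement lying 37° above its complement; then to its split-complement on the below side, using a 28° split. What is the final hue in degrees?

+90° (square ↑): 30 + 90 = 120°
+157° (split-comp 23° ↓): 120 + 157 = 277°
−120° (triadic ↓): 277 − 120 = 157°
+54° (analog 54° ↑): 157 + 54 = 211°
+217° (split-comp 37° ↑): 211 + 217 = 428 → 428 − 360 = 68°
+152° (split-comp 28° ↓): 68 + 152 = 220°

220°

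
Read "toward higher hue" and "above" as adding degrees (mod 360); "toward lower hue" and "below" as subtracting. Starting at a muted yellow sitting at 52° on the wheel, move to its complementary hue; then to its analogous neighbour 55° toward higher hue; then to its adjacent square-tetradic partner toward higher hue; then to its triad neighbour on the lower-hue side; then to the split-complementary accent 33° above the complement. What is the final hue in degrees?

+180° (complement): 52 + 180 = 232°
+55° (analog 55° ↑): 232 + 55 = 287°
+90° (square ↑): 287 + 90 = 377 → 377 − 360 = 17°
−120° (triadic ↓): 17 − 120 = -103 → -103 + 360 = 257°
+213° (split-comp 33° ↑): 257 + 213 = 470 → 470 − 360 = 110°

110°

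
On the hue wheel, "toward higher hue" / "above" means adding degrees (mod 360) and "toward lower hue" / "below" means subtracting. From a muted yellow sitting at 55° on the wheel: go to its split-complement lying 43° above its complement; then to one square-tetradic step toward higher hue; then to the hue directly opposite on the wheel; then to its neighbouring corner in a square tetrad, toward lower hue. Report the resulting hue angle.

98°

55 + 223 = 278°   (split-comp 43° ↑)
278 + 90 = 368 → 368 − 360 = 8°   (square ↑)
8 + 180 = 188°   (complement)
188 − 90 = 98°   (square ↓)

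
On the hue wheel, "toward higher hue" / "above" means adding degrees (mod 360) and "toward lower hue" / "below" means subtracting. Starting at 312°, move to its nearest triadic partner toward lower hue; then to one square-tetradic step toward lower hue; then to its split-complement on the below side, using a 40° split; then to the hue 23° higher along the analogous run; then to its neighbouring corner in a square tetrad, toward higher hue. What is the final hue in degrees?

355°

312 − 120 = 192°   (triadic ↓)
192 − 90 = 102°   (square ↓)
102 + 140 = 242°   (split-comp 40° ↓)
242 + 23 = 265°   (analog 23° ↑)
265 + 90 = 355°   (square ↑)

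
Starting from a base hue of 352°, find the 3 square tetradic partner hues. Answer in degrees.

A square tetradic scheme places four hues every 90°.
352 + 90 = 442 → 442 − 360 = 82°
352 + 180 = 532 → 532 − 360 = 172°
352 + 270 = 622 → 622 − 360 = 262°

82°, 172°, 262°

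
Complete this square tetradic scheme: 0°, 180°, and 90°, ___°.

A square tetradic scheme places four hues every 90°.
The full set through 0° is {0°, 90°, 180°, 270°}.
Given {0°, 90°, 180°}, the missing hue is 270°.

270°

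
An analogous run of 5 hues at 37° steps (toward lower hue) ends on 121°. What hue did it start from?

269°

4 steps of 37° (toward lower hue) give a net shift of −148°.
Start = end − shift: 121 + 148 = 269°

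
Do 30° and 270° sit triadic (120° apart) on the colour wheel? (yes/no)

Angular distance: |30 − 270| = 240; shorter arc = 360 − 240 = 120°.
Triadic (120° apart) requires 120°.

yes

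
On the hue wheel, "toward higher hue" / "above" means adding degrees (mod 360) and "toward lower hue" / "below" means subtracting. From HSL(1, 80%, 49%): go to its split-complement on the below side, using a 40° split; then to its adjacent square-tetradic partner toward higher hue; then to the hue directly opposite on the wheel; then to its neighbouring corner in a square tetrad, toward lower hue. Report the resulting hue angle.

1 + 140 = 141°   (split-comp 40° ↓)
141 + 90 = 231°   (square ↑)
231 + 180 = 411 → 411 − 360 = 51°   (complement)
51 − 90 = -39 → -39 + 360 = 321°   (square ↓)

321°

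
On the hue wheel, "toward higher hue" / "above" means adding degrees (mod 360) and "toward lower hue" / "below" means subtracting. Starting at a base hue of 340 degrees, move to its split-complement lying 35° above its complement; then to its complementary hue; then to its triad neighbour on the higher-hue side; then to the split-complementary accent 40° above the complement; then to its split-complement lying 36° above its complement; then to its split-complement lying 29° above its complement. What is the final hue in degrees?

60°

+215° (split-comp 35° ↑): 340 + 215 = 555 → 555 − 360 = 195°
+180° (complement): 195 + 180 = 375 → 375 − 360 = 15°
+120° (triadic ↑): 15 + 120 = 135°
+220° (split-comp 40° ↑): 135 + 220 = 355°
+216° (split-comp 36° ↑): 355 + 216 = 571 → 571 − 360 = 211°
+209° (split-comp 29° ↑): 211 + 209 = 420 → 420 − 360 = 60°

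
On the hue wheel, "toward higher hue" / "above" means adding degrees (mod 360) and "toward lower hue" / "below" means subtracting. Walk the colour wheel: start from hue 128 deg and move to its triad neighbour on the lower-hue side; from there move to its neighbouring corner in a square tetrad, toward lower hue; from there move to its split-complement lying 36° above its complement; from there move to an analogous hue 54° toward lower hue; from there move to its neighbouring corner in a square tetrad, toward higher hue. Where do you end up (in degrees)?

170°

triadic ↓ −120°: 128 − 120 = 8°
square ↓ −90°: 8 − 90 = -82 → -82 + 360 = 278°
split-comp 36° ↑ +216°: 278 + 216 = 494 → 494 − 360 = 134°
analog 54° ↓ −54°: 134 − 54 = 80°
square ↑ +90°: 80 + 90 = 170°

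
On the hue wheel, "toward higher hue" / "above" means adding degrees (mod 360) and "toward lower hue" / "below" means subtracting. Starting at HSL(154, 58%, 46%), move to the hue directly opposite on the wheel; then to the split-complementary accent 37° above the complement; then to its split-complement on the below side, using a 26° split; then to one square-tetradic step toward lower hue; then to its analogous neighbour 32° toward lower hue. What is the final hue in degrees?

154 + 180 = 334°   (complement)
334 + 217 = 551 → 551 − 360 = 191°   (split-comp 37° ↑)
191 + 154 = 345°   (split-comp 26° ↓)
345 − 90 = 255°   (square ↓)
255 − 32 = 223°   (analog 32° ↓)

223°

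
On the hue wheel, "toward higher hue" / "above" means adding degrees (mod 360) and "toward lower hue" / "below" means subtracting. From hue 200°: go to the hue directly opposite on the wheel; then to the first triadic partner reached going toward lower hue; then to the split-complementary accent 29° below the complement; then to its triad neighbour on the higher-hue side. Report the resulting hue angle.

+180° (complement): 200 + 180 = 380 → 380 − 360 = 20°
−120° (triadic ↓): 20 − 120 = -100 → -100 + 360 = 260°
+151° (split-comp 29° ↓): 260 + 151 = 411 → 411 − 360 = 51°
+120° (triadic ↑): 51 + 120 = 171°

171°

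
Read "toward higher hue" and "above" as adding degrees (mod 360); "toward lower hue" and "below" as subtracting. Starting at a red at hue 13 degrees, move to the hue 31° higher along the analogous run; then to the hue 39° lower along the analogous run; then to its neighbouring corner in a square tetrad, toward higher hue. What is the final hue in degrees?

analog 31° ↑ +31°: 13 + 31 = 44°
analog 39° ↓ −39°: 44 − 39 = 5°
square ↑ +90°: 5 + 90 = 95°

95°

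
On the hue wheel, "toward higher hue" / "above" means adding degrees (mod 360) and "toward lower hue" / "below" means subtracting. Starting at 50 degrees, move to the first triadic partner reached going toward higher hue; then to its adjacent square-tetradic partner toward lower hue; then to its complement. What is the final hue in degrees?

+120° (triadic ↑): 50 + 120 = 170°
−90° (square ↓): 170 − 90 = 80°
+180° (complement): 80 + 180 = 260°

260°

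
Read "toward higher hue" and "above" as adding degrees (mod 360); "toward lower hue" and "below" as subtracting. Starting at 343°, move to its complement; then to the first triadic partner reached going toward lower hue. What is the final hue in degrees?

43°

complement +180°: 343 + 180 = 523 → 523 − 360 = 163°
triadic ↓ −120°: 163 − 120 = 43°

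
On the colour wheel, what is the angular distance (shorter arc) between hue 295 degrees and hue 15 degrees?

|295 − 15| = 280.
The shorter arc is 360 − 280 = 80°.

80°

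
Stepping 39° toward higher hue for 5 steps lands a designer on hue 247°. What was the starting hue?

52°

5 steps of 39° (toward higher hue) give a net shift of +195°.
Start = end − shift: 247 − 195 = 52°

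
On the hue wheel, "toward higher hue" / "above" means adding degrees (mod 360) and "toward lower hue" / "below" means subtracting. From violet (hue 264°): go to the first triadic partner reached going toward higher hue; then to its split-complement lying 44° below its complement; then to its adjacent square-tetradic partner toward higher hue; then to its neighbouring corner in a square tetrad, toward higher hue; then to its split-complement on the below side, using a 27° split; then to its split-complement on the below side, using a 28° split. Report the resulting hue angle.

triadic ↑ +120°: 264 + 120 = 384 → 384 − 360 = 24°
split-comp 44° ↓ +136°: 24 + 136 = 160°
square ↑ +90°: 160 + 90 = 250°
square ↑ +90°: 250 + 90 = 340°
split-comp 27° ↓ +153°: 340 + 153 = 493 → 493 − 360 = 133°
split-comp 28° ↓ +152°: 133 + 152 = 285°

285°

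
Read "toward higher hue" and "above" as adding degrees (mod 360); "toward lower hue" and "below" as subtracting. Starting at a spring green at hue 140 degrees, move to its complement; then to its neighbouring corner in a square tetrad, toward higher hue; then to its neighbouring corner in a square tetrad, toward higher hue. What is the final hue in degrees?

+180° (complement): 140 + 180 = 320°
+90° (square ↑): 320 + 90 = 410 → 410 − 360 = 50°
+90° (square ↑): 50 + 90 = 140°

140°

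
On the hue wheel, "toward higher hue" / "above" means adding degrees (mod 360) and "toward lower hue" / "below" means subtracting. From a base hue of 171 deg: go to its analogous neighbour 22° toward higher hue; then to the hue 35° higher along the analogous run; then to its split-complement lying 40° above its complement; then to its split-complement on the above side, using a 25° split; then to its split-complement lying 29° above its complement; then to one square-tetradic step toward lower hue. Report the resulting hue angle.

+22° (analog 22° ↑): 171 + 22 = 193°
+35° (analog 35° ↑): 193 + 35 = 228°
+220° (split-comp 40° ↑): 228 + 220 = 448 → 448 − 360 = 88°
+205° (split-comp 25° ↑): 88 + 205 = 293°
+209° (split-comp 29° ↑): 293 + 209 = 502 → 502 − 360 = 142°
−90° (square ↓): 142 − 90 = 52°

52°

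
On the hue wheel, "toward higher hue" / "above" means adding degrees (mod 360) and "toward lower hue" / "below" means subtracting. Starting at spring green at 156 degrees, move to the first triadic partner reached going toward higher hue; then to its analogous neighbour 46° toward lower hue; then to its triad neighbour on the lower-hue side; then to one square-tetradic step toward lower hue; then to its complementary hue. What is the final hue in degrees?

triadic ↑ +120°: 156 + 120 = 276°
analog 46° ↓ −46°: 276 − 46 = 230°
triadic ↓ −120°: 230 − 120 = 110°
square ↓ −90°: 110 − 90 = 20°
complement +180°: 20 + 180 = 200°

200°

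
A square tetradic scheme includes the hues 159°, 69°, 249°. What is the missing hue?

339°

A square tetradic scheme places four hues every 90°.
The full set through 69° is {69°, 159°, 249°, 339°}.
Given {69°, 159°, 249°}, the missing hue is 339°.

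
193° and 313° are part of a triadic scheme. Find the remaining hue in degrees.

73°

A triad places three hues 120° apart.
The full set through 193° is {73°, 193°, 313°}.
Given {193°, 313°}, the missing hue is 73°.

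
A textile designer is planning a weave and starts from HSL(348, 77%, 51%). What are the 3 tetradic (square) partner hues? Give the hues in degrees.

348 + 90 = 438 → 438 − 360 = 78°
348 + 180 = 528 → 528 − 360 = 168°
348 + 270 = 618 → 618 − 360 = 258°

78°, 168°, and 258°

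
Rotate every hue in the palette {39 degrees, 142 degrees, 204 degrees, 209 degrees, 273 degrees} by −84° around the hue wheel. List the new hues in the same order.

39 − 84 = -45 → -45 + 360 = 315°
142 − 84 = 58°
204 − 84 = 120°
209 − 84 = 125°
273 − 84 = 189°

315°, 58°, 120°, 125°, 189°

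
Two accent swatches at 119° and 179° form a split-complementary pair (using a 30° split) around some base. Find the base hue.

329°

The accents sit 30° either side of the complement, so the complement is their short-arc midpoint on the wheel.
Short-arc midpoint of 119° and 179°: 149°.
Base is 180° from the complement: 149 − 180 = -31 → -31 + 360 = 329°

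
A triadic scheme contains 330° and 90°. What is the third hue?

210°

A triad spaces three hues 120° apart.
The full set is {90°, 210°, 330°}.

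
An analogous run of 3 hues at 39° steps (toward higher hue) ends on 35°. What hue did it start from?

317°

2 steps of 39° (toward higher hue) give a net shift of +78°.
Start = end − shift: 35 − 78 = -43 → -43 + 360 = 317°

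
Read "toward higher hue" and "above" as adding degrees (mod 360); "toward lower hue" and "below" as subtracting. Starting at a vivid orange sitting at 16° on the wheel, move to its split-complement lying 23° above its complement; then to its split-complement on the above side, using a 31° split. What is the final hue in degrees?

70°

+203° (split-comp 23° ↑): 16 + 203 = 219°
+211° (split-comp 31° ↑): 219 + 211 = 430 → 430 − 360 = 70°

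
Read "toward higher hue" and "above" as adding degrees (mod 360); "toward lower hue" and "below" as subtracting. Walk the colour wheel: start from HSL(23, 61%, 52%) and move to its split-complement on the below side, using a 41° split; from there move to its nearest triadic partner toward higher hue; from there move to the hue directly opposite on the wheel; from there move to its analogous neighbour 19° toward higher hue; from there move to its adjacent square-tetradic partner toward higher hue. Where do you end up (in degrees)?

211°

23 + 139 = 162°   (split-comp 41° ↓)
162 + 120 = 282°   (triadic ↑)
282 + 180 = 462 → 462 − 360 = 102°   (complement)
102 + 19 = 121°   (analog 19° ↑)
121 + 90 = 211°   (square ↑)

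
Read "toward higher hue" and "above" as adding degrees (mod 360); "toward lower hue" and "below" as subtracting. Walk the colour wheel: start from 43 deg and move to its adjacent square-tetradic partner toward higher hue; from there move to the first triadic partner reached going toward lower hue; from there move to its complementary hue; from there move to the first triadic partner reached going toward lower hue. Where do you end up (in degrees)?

+90° (square ↑): 43 + 90 = 133°
−120° (triadic ↓): 133 − 120 = 13°
+180° (complement): 13 + 180 = 193°
−120° (triadic ↓): 193 − 120 = 73°

73°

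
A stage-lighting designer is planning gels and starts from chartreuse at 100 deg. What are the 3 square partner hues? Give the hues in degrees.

100 + 90 = 190°
100 + 180 = 280°
100 + 270 = 370 → 370 − 360 = 10°

190°, 280°, 10°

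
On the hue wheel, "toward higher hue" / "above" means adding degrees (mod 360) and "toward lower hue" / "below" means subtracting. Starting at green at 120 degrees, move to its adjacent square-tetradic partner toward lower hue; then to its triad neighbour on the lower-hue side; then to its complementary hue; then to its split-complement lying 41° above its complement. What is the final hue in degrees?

311°

120 − 90 = 30°   (square ↓)
30 − 120 = -90 → -90 + 360 = 270°   (triadic ↓)
270 + 180 = 450 → 450 − 360 = 90°   (complement)
90 + 221 = 311°   (split-comp 41° ↑)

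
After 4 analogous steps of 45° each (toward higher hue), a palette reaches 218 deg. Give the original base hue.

4 steps of 45° (toward higher hue) give a net shift of +180°.
Start = end − shift: 218 − 180 = 38°

38°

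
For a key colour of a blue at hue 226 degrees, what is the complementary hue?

46°

The complement sits 180° across the wheel.
226 + 180 = 406 → 406 − 360 = 46°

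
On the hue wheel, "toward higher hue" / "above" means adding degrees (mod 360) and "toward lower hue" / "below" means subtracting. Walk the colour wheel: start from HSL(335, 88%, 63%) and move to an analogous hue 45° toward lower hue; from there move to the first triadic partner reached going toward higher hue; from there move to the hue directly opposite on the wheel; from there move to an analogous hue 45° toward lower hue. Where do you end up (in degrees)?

185°

analog 45° ↓ −45°: 335 − 45 = 290°
triadic ↑ +120°: 290 + 120 = 410 → 410 − 360 = 50°
complement +180°: 50 + 180 = 230°
analog 45° ↓ −45°: 230 − 45 = 185°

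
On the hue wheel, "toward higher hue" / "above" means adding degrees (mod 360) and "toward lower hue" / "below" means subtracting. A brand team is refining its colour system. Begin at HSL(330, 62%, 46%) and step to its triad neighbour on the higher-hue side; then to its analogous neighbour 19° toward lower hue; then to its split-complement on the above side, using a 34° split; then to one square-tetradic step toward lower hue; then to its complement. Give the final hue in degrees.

+120° (triadic ↑): 330 + 120 = 450 → 450 − 360 = 90°
−19° (analog 19° ↓): 90 − 19 = 71°
+214° (split-comp 34° ↑): 71 + 214 = 285°
−90° (square ↓): 285 − 90 = 195°
+180° (complement): 195 + 180 = 375 → 375 − 360 = 15°

15°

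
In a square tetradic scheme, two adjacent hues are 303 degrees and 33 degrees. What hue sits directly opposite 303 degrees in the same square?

A square tetradic scheme places four hues 90° apart; opposite corners are 180° apart.
303 + 180 = 483 → 483 − 360 = 123°

123°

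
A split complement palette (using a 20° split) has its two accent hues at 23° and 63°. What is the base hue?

223°

The accents sit 20° either side of the complement, so the complement is their short-arc midpoint on the wheel.
Short-arc midpoint of 23° and 63°: 43°.
Base is 180° from the complement: 43 − 180 = -137 → -137 + 360 = 223°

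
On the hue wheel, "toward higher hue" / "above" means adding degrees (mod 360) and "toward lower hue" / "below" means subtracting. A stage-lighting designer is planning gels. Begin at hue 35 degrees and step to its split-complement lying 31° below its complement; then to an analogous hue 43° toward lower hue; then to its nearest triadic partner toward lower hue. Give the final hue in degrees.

21°

35 + 149 = 184°   (split-comp 31° ↓)
184 − 43 = 141°   (analog 43° ↓)
141 − 120 = 21°   (triadic ↓)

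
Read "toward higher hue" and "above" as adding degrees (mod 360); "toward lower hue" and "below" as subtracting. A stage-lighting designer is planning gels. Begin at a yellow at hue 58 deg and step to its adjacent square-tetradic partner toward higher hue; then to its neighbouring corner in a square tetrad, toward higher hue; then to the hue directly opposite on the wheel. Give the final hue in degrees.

square ↑ +90°: 58 + 90 = 148°
square ↑ +90°: 148 + 90 = 238°
complement +180°: 238 + 180 = 418 → 418 − 360 = 58°

58°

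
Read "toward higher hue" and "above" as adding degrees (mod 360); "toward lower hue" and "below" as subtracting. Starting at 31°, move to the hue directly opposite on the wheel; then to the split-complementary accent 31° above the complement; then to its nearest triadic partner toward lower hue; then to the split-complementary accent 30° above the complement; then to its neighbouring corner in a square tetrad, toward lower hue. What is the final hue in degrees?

+180° (complement): 31 + 180 = 211°
+211° (split-comp 31° ↑): 211 + 211 = 422 → 422 − 360 = 62°
−120° (triadic ↓): 62 − 120 = -58 → -58 + 360 = 302°
+210° (split-comp 30° ↑): 302 + 210 = 512 → 512 − 360 = 152°
−90° (square ↓): 152 − 90 = 62°

62°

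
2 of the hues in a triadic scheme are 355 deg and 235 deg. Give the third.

A triad places three hues 120° apart.
The full set through 235° is {115°, 235°, 355°}.
Given {235°, 355°}, the missing hue is 115°.

115°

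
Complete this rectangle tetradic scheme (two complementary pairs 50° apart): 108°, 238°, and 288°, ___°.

58°

A rectangular tetradic uses two complementary pairs 50° apart: offsets 0°, 50°, 180°, 230°.
Among {108°, 238°, 288°}, 108° and 288° are a 180° pair.
The remaining hue 238° needs its own complement: 238 + 180 = 418 → 418 − 360 = 58°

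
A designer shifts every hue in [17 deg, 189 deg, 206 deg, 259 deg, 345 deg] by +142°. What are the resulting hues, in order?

159°, 331°, 348°, 41°, 127°

17 + 142 = 159°
189 + 142 = 331°
206 + 142 = 348°
259 + 142 = 401 → 401 − 360 = 41°
345 + 142 = 487 → 487 − 360 = 127°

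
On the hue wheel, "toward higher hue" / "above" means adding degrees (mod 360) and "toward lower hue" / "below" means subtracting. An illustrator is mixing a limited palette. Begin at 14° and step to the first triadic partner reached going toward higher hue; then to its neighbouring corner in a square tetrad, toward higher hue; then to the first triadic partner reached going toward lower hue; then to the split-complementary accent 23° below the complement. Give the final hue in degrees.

14 + 120 = 134°   (triadic ↑)
134 + 90 = 224°   (square ↑)
224 − 120 = 104°   (triadic ↓)
104 + 157 = 261°   (split-comp 23° ↓)

261°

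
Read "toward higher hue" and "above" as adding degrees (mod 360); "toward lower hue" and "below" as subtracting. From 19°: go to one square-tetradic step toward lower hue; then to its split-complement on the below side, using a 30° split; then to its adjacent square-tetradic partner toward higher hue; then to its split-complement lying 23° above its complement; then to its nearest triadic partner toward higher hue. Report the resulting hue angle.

132°

−90° (square ↓): 19 − 90 = -71 → -71 + 360 = 289°
+150° (split-comp 30° ↓): 289 + 150 = 439 → 439 − 360 = 79°
+90° (square ↑): 79 + 90 = 169°
+203° (split-comp 23° ↑): 169 + 203 = 372 → 372 − 360 = 12°
+120° (triadic ↑): 12 + 120 = 132°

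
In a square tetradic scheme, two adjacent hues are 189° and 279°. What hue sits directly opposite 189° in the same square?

A square tetradic scheme places four hues 90° apart; opposite corners are 180° apart.
189 + 180 = 369 → 369 − 360 = 9°

9°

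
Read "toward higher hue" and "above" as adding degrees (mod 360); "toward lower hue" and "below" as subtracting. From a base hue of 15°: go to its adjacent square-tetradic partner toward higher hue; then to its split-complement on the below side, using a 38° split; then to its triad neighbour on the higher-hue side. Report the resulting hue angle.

square ↑ +90°: 15 + 90 = 105°
split-comp 38° ↓ +142°: 105 + 142 = 247°
triadic ↑ +120°: 247 + 120 = 367 → 367 − 360 = 7°

7°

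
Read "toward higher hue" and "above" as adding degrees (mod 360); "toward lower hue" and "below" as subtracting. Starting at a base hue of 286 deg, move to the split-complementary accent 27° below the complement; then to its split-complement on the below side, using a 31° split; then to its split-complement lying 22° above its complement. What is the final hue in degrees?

70°

+153° (split-comp 27° ↓): 286 + 153 = 439 → 439 − 360 = 79°
+149° (split-comp 31° ↓): 79 + 149 = 228°
+202° (split-comp 22° ↑): 228 + 202 = 430 → 430 − 360 = 70°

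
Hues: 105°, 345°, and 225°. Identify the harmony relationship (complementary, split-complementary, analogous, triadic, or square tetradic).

Sort the hues: 105°, 225°, 345°.
Successive gaps around the wheel: 120°, 120°, 120°.
Three hues equally spaced 120° apart form a triad.

triadic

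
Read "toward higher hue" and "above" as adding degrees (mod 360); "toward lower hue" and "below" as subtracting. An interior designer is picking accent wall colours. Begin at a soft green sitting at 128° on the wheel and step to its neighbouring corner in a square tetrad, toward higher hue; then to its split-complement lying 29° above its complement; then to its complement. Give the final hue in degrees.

128 + 90 = 218°   (square ↑)
218 + 209 = 427 → 427 − 360 = 67°   (split-comp 29° ↑)
67 + 180 = 247°   (complement)

247°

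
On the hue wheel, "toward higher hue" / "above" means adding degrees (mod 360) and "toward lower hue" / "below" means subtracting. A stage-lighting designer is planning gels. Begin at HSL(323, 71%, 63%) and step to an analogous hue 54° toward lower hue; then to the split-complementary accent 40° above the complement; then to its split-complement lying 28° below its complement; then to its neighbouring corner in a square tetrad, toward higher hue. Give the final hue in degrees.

11°

323 − 54 = 269°   (analog 54° ↓)
269 + 220 = 489 → 489 − 360 = 129°   (split-comp 40° ↑)
129 + 152 = 281°   (split-comp 28° ↓)
281 + 90 = 371 → 371 − 360 = 11°   (square ↑)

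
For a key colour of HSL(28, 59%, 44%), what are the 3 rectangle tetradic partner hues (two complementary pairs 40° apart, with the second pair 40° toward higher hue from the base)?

68°, 208°, and 248°

A rectangular tetradic uses two complementary pairs 40° apart: offsets 0°, 40°, 180°, 220°.
28 + 40 = 68°
28 + 180 = 208°
28 + 220 = 248°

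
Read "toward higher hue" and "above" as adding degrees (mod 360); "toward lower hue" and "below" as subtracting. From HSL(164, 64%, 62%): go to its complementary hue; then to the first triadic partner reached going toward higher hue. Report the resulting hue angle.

104°

164 + 180 = 344°   (complement)
344 + 120 = 464 → 464 − 360 = 104°   (triadic ↑)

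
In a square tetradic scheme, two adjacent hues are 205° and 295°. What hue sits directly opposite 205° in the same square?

A square tetradic scheme places four hues 90° apart; opposite corners are 180° apart.
205 + 180 = 385 → 385 − 360 = 25°

25°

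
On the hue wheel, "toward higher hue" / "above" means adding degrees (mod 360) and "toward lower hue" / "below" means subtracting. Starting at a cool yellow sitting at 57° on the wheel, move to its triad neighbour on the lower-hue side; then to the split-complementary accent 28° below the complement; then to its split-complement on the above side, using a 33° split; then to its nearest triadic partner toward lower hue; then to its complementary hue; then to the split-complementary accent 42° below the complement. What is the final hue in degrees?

triadic ↓ −120°: 57 − 120 = -63 → -63 + 360 = 297°
split-comp 28° ↓ +152°: 297 + 152 = 449 → 449 − 360 = 89°
split-comp 33° ↑ +213°: 89 + 213 = 302°
triadic ↓ −120°: 302 − 120 = 182°
complement +180°: 182 + 180 = 362 → 362 − 360 = 2°
split-comp 42° ↓ +138°: 2 + 138 = 140°

140°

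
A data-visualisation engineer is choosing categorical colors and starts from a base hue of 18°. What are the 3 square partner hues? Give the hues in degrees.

A square tetradic scheme places four hues every 90°.
18 + 90 = 108°
18 + 180 = 198°
18 + 270 = 288°

108°, 198°, 288°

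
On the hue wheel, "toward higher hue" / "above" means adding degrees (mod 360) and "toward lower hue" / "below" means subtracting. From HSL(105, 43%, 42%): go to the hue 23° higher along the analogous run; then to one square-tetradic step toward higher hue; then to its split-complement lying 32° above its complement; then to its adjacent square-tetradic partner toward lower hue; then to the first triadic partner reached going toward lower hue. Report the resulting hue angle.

+23° (analog 23° ↑): 105 + 23 = 128°
+90° (square ↑): 128 + 90 = 218°
+212° (split-comp 32° ↑): 218 + 212 = 430 → 430 − 360 = 70°
−90° (square ↓): 70 − 90 = -20 → -20 + 360 = 340°
−120° (triadic ↓): 340 − 120 = 220°

220°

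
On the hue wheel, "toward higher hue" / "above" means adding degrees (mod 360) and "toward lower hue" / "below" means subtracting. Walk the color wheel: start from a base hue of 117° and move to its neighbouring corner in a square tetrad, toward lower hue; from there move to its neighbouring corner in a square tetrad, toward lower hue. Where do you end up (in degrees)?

square ↓ −90°: 117 − 90 = 27°
square ↓ −90°: 27 − 90 = -63 → -63 + 360 = 297°

297°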